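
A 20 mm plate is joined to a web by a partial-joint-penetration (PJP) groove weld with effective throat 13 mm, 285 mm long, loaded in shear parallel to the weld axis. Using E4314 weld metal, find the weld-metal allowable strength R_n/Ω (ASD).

R_n/Ω ≈ 478 kN

E43XX → F_EXX = 430 MPa.
Effective throat (given) t_e = 13 mm.
A_we = 13 × 285 = 3705 mm².
F_nw = 0.6 F_EXX = 258 MPa.
R_n/Ω = (258 × 3705) / 2.0 × 10⁻³ = 477.9 kN.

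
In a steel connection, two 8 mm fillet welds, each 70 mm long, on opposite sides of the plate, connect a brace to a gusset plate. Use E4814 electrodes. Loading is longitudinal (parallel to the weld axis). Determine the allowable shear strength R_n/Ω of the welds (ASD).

R_n/Ω ≈ 114 kN

E48XX → F_EXX = 480 MPa.
Effective throat t_e = 0.707 × 8 = 5.656 mm.
Total length L = 140 mm; A_we = 5.656 × 140 = 791.8 mm².
F_nw = 0.6 F_EXX = 0.6 × 480 = 288 MPa.
R_n = 288 × 791.8 × 10⁻³ = 228 kN; R_n/Ω = 228/2.0 = 114 kN.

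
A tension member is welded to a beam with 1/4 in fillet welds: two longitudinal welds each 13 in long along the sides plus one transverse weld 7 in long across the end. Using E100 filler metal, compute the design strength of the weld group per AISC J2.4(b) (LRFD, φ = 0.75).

φR_n ≈ 262 kips

E100XX → F_EXX = 100 ksi.
t_e = 0.707 × 0.25 = 0.1767 in.
R_nwl = 0.6 × 100 × 0.1767 × 26 = 275.7 kips (longitudinal, 2 welds).
R_nwt = 0.6 × 100 × 0.1767 × 7 = 74.23 kips (transverse, base value).
(i) R_nwl + R_nwt = 350 kips; (ii) 0.85 R_nwl + 1.5 R_nwt = 345.7 kips.
R_n = max = 350 kips [governs: (i)]; φR_n = 262.5 kips.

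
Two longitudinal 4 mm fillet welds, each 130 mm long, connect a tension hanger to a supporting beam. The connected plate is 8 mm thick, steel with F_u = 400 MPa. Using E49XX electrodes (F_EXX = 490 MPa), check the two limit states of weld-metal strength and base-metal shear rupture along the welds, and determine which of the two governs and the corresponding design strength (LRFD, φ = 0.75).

t_e = 0.707 × 4 = 2.828 mm; L = 260 mm.
Weld metal: φR_n = 0.75 × 0.6 × 490 × 2.828 × 260 × 10⁻³ = 162.1 kN.
Base metal (shear rupture): φR_n = 0.75 × 0.6 × 400 × 8 × 260 × 10⁻³ = 374.4 kN.
Governing: weld metal.

φR_n ≈ 162 kN (weld metal governs)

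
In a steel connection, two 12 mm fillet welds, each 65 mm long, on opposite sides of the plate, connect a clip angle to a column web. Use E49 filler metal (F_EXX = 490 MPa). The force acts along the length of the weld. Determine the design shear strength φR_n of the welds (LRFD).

Effective throat t_e = 0.707 × 12 = 8.484 mm.
Total length L = 130 mm; A_we = 8.484 × 130 = 1103 mm².
F_nw = 0.6 F_EXX = 0.6 × 490 = 294 MPa.
φR_n = 0.75 × 294 × 1103 × 10⁻³ = 243.2 kN.

φR_n ≈ 243 kN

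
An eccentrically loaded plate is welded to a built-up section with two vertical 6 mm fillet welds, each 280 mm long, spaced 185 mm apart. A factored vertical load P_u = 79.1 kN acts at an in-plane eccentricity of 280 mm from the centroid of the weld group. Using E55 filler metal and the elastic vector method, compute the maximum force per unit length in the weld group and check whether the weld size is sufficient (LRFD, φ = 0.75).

f_max ≈ 531 N/mm; adequate

E55XX → F_EXX = 550 MPa.
Total weld length L_w = 560 mm. Treat welds as unit-width lines.
Polar moment about centroid: J = 2[d³/12 + d(b/2)²] = 2[280³/12 + 280×92.5²] = 8450000 mm³.
Direct shear f_v = P/L_w = 79.1×10³ / 560 = 141.2 N/mm (vertical).
Torsion M = P·e = 79.1×10³ × 280 = 22148000 N·mm.
Critical point at (x, y) = (92.5, 140) from centroid. f_tx = M·y/J = 366.9 N/mm; f_ty = M·x/J = 242.4 N/mm.
Resultant f_max = √[f_tx² + (f_v + f_ty)²] = √[366.9² + (141.2 + 242.4)²] = 530.9 N/mm.
Capacity per unit length: φr_n = 0.75 × 0.6 × 550 × (0.707 × 6) = 1050 N/mm.
530.9 ≤ 1050 → adequate.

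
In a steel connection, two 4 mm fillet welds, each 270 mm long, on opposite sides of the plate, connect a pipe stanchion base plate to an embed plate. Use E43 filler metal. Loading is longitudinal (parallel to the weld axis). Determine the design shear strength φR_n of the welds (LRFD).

E43XX → F_EXX = 430 MPa.
Effective throat t_e = 0.707 × 4 = 2.828 mm.
Total length L = 540 mm; A_we = 2.828 × 540 = 1527 mm².
F_nw = 0.6 F_EXX = 0.6 × 430 = 258 MPa.
φR_n = 0.75 × 258 × 1527 × 10⁻³ = 295.5 kN.

φR_n ≈ 295 kN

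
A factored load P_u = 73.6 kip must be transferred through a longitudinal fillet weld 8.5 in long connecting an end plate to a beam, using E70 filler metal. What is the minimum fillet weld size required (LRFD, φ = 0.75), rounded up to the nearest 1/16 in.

w = 7/16 in

E70XX → F_EXX = 70 ksi.
Total weld length L = 8.5 in.
Required throat t_e = P_u / (φ × 0.6 F_EXX × L) = 73.6 / (0.75 × 0.6 × 70 × 8.5) = 0.2749 in.
Required leg w = t_e / 0.707 = 0.3888 in → use 7/16 in.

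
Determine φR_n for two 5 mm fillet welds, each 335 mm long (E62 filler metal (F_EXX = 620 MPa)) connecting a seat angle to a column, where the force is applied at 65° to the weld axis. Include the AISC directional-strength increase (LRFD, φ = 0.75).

φR_n ≈ 946 kN

t_e = 0.707 × 5 = 3.535 mm; A_we = 3.535 × 670 = 2368 mm².
Directional factor: 1.0 + 0.5 sin^1.5(65°) = 1.431.
F_nw = 0.6 × 620 × 1.431 = 532.5 MPa.
φR_n = 0.75 × 532.5 × 2368 × 10⁻³ = 945.9 kN.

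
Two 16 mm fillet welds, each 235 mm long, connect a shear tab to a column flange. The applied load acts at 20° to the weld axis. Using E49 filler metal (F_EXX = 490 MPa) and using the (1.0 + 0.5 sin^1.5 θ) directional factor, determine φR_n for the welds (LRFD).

t_e = 0.707 × 16 = 11.31 mm; A_we = 11.31 × 470 = 5317 mm².
Directional factor: 1.0 + 0.5 sin^1.5(20°) = 1.1.
F_nw = 0.6 × 490 × 1.1 = 323.4 MPa.
φR_n = 0.75 × 323.4 × 5317 × 10⁻³ = 1290 kN.

φR_n ≈ 1290 kN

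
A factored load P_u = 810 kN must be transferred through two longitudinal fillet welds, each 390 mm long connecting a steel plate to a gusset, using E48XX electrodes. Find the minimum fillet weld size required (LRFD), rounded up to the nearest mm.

E48XX → F_EXX = 480 MPa.
Total weld length L = 780 mm.
Required throat t_e = P_u / (φ × 0.6 F_EXX × L) = 810 / (0.75 × 0.6 × 480 × 780 × 10⁻³) = 4.808 mm.
Required leg w = t_e / 0.707 = 6.8 mm → use 7 mm.

w = 7 mm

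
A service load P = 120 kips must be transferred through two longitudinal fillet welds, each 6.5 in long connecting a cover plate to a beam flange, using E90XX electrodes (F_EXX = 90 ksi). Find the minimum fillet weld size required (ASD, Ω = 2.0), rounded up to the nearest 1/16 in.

Total weld length L = 13 in.
Required throat t_e = P × Ω / (0.6 F_EXX × L) = 120 × 2.0 / (0.6 × 90 × 13) = 0.3419 in.
Required leg w = t_e / 0.707 = 0.4836 in → use 1/2 in.

w = 1/2 in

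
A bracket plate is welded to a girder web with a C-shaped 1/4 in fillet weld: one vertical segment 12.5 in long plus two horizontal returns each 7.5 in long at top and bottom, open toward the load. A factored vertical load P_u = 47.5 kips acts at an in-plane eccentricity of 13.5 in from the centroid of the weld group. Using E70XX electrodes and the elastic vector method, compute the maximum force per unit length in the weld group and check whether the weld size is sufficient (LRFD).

f_max ≈ 7.07 kip/in; NOT adequate

E70XX → F_EXX = 70 ksi.
Total weld length L_w = 27.5 in. Treat welds as unit-width lines.
Centroid: x̄ = 2×7.5×3.75 / 27.5 = 2.045 in from the vertical weld.
Polar moment about centroid: J = I_x + I_y = [12.5³/12 + 2×7.5×6.25²] + [12.5×2.045² + 2(7.5³/12 + 7.5×1.705²)] = 914.9 in³.
Direct shear f_v = P/L_w = 47.5 / 27.5 = 1.727 kip/in (vertical).
Torsion M = P·e = 47.5 × 13.5 = 641.25 kip·in.
Critical point at (x, y) = (5.455, 6.25) from centroid. f_tx = M·y/J = 4.381 kip/in; f_ty = M·x/J = 3.823 kip/in.
Resultant f_max = √[f_tx² + (f_v + f_ty)²] = √[4.381² + (1.727 + 3.823)²] = 7.071 kip/in.
Capacity per unit length: φr_n = 0.75 × 0.6 × 70 × (0.707 × 0.25) = 5.568 kip/in.
7.071 > 5.568 → NOT adequate.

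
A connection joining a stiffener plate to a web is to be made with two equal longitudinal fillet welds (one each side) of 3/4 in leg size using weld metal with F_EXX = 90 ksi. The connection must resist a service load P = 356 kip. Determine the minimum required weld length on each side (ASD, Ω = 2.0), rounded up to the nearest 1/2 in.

L = 12.5 in on each side

Throat t_e = 0.707 × 0.75 = 0.5302 in.
r_n/Ω = (0.6 × 90 × 0.5302) / 2.0 = 14.32 kip/in.
L_req = P / (r_n/Ω) = 356 / 14.32 = 24.87 in total.
Per side: 24.87 / 2 = 12.43 in.
Round up → use L = 12.5 in on each side.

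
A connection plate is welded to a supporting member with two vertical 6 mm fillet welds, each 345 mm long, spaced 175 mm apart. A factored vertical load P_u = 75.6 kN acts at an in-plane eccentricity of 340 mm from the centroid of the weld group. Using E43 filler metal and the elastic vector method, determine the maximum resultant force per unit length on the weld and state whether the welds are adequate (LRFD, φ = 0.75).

f_max ≈ 470 N/mm; adequate

E43XX → F_EXX = 430 MPa.
Total weld length L_w = 690 mm. Treat welds as unit-width lines.
Polar moment about centroid: J = 2[d³/12 + d(b/2)²] = 2[345³/12 + 345×87.5²] = 12130000 mm³.
Direct shear f_v = P/L_w = 75.6×10³ / 690 = 109.6 N/mm (vertical).
Torsion M = P·e = 75.6×10³ × 340 = 25704000 N·mm.
Critical point at (x, y) = (87.5, 172.5) from centroid. f_tx = M·y/J = 365.6 N/mm; f_ty = M·x/J = 185.5 N/mm.
Resultant f_max = √[f_tx² + (f_v + f_ty)²] = √[365.6² + (109.6 + 185.5)²] = 469.8 N/mm.
Capacity per unit length: φr_n = 0.75 × 0.6 × 430 × (0.707 × 6) = 820.8 N/mm.
469.8 ≤ 820.8 → adequate.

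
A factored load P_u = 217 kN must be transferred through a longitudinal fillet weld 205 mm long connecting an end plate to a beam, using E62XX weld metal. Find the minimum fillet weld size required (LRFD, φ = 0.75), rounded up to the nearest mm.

w = 6 mm

E62XX → F_EXX = 620 MPa.
Total weld length L = 205 mm.
Required throat t_e = P_u / (φ × 0.6 F_EXX × L) = 217 / (0.75 × 0.6 × 620 × 205 × 10⁻³) = 3.794 mm.
Required leg w = t_e / 0.707 = 5.366 mm → use 6 mm.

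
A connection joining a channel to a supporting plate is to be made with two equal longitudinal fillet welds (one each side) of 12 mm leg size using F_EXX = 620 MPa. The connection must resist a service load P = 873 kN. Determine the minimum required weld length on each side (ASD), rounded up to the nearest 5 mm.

Throat t_e = 0.707 × 12 = 8.484 mm.
r_n/Ω = (0.6 × 620 × 8.484) / 2.0 = 1578 N/mm = 1.578 kN/mm.
L_req = P / (r_n/Ω) = 873 / 1.578 = 553.2 mm total.
Per side: 553.2 / 2 = 276.6 mm.
Round up → use L = 280 mm on each side.

L = 280 mm on each side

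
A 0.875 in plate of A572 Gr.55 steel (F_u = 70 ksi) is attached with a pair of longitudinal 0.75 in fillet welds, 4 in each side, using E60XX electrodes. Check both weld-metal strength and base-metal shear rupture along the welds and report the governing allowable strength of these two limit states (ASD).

E60XX → F_EXX = 60 ksi.
t_e = 0.707 × 0.75 = 0.5302 in; L = 8 in.
Weld metal: R_n/Ω = (1/2.0) × 0.6 × 60 × 0.5302 × 8 = 76.36 kips.
Base metal (shear rupture): R_n/Ω = (1/2.0) × 0.6 × 70 × 0.875 × 8 = 147 kips.
Governing: weld metal.

R_n/Ω ≈ 76.4 kips (weld metal governs)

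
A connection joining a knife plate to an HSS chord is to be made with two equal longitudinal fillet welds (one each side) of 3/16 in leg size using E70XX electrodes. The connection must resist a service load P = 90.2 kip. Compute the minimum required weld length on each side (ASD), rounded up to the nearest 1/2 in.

L = 16.5 in on each side

E70XX → F_EXX = 70 ksi.
Throat t_e = 0.707 × 0.1875 = 0.1326 in.
r_n/Ω = (0.6 × 70 × 0.1326) / 2.0 = 2.784 kip/in.
L_req = P / (r_n/Ω) = 90.2 / 2.784 = 32.4 in total.
Per side: 32.4 / 2 = 16.2 in.
Round up → use L = 16.5 in on each side.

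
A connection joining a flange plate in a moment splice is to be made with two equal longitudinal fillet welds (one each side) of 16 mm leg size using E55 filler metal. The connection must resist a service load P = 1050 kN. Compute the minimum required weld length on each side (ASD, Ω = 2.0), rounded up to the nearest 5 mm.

E55XX → F_EXX = 550 MPa.
Throat t_e = 0.707 × 16 = 11.31 mm.
r_n/Ω = (0.6 × 550 × 11.31) / 2.0 = 1866 N/mm = 1.866 kN/mm.
L_req = P / (r_n/Ω) = 1050 / 1.866 = 562.6 mm total.
Per side: 562.6 / 2 = 281.3 mm.
Round up → use L = 285 mm on each side.

L = 285 mm on each side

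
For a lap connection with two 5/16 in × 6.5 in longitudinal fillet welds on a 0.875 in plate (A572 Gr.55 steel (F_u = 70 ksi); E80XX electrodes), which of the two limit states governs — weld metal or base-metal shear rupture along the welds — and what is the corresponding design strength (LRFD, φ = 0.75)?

φR_n ≈ 103 kip (weld metal governs)

E80XX → F_EXX = 80 ksi.
t_e = 0.707 × 0.3125 = 0.2209 in; L = 13 in.
Weld metal: φR_n = 0.75 × 0.6 × 80 × 0.2209 × 13 = 103.4 kip.
Base metal (shear rupture): φR_n = 0.75 × 0.6 × 70 × 0.875 × 13 = 358.3 kip.
Governing: weld metal.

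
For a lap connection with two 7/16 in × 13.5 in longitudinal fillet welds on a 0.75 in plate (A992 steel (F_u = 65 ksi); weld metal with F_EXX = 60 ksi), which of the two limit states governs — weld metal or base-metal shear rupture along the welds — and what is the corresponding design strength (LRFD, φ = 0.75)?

t_e = 0.707 × 0.4375 = 0.3093 in; L = 27 in.
Weld metal: φR_n = 0.75 × 0.6 × 60 × 0.3093 × 27 = 225.5 kip.
Base metal (shear rupture): φR_n = 0.75 × 0.6 × 65 × 0.75 × 27 = 592.3 kip.
Governing: weld metal.

φR_n ≈ 225 kip (weld metal governs)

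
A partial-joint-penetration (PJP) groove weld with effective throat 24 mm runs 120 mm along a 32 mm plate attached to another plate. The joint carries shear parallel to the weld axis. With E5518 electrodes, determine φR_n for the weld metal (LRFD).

φR_n ≈ 713 kN

E55XX → F_EXX = 550 MPa.
Effective throat (given) t_e = 24 mm.
A_we = 24 × 120 = 2880 mm².
F_nw = 0.6 F_EXX = 330 MPa.
φR_n = 0.75 × 330 × 2880 × 10⁻³ = 712.8 kN.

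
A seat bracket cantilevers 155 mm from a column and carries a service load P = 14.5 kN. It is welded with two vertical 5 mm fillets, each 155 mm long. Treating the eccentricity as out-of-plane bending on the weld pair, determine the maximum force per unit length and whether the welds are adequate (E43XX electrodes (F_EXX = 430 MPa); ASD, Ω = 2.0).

L_w = 2 × 155 = 310 mm; section modulus (unit throat) S = 2 × L²/6 = 8008 mm².
Direct shear f_v = P/L_w = 14.5×10³/310 = 46.77 N/mm.
Moment M = P × e = 14.5×10³ × 155 = 2247500 N·mm; bending f_b = M/S = 280.6 N/mm.
f_max = √(f_v² + f_b²) = √(46.77² + 280.6²) = 284.5 N/mm.
r_n/Ω = (1/2.0) × 0.6 × 430 × (0.707 × 5) = 456 N/mm → adequate.

f_max ≈ 285 N/mm; adequate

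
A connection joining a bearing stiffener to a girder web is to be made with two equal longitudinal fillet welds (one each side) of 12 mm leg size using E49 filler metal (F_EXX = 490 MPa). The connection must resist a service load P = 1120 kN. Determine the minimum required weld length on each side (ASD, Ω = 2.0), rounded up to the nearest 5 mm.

Throat t_e = 0.707 × 12 = 8.484 mm.
r_n/Ω = (0.6 × 490 × 8.484) / 2.0 = 1247 N/mm = 1.247 kN/mm.
L_req = P / (r_n/Ω) = 1120 / 1.247 = 898 mm total.
Per side: 898 / 2 = 449 mm.
Round up → use L = 450 mm on each side.

L = 450 mm on each side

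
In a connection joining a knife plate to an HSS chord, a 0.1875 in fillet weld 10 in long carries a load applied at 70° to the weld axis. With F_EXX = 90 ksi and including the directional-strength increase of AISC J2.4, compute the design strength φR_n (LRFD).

φR_n ≈ 78.1 kip

t_e = 0.707 × 0.1875 = 0.1326 in; A_we = 0.1326 × 10 = 1.326 in².
Directional factor: 1.0 + 0.5 sin^1.5(70°) = 1.455.
F_nw = 0.6 × 90 × 1.455 = 78.59 ksi.
φR_n = 0.75 × 78.59 × 1.326 = 78.14 kip.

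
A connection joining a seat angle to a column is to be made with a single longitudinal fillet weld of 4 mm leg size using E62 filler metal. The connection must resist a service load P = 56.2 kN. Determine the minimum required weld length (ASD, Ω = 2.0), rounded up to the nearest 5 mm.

E62XX → F_EXX = 620 MPa.
Throat t_e = 0.707 × 4 = 2.828 mm.
r_n/Ω = (0.6 × 620 × 2.828) / 2.0 = 526 N/mm = 0.526 kN/mm.
L_req = P / (r_n/Ω) = 56.2 / 0.526 = 106.8 mm total.
Round up → use L = 110 mm.

L = 110 mm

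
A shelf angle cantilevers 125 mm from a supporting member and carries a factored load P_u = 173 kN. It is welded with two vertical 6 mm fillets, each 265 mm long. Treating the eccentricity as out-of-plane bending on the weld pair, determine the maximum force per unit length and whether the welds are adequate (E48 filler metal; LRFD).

E48XX → F_EXX = 480 MPa.
L_w = 2 × 265 = 530 mm; section modulus (unit throat) S = 2 × L²/6 = 23410 mm².
Direct shear f_v = P/L_w = 173×10³/530 = 326.4 N/mm.
Moment M = P × e = 173×10³ × 125 = 21625000 N·mm; bending f_b = M/S = 923.8 N/mm.
f_max = √(f_v² + f_b²) = √(326.4² + 923.8²) = 979.8 N/mm.
φr_n = 0.75 × 0.6 × 480 × (0.707 × 6) = 916.3 N/mm → NOT adequate.

f_max ≈ 980 N/mm; NOT adequate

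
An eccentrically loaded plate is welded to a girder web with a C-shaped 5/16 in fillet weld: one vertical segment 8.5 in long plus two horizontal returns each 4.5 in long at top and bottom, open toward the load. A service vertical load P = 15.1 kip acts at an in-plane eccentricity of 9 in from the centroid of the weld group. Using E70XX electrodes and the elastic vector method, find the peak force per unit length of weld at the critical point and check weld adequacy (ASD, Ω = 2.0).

E70XX → F_EXX = 70 ksi.
Total weld length L_w = 17.5 in. Treat welds as unit-width lines.
Centroid: x̄ = 2×4.5×2.25 / 17.5 = 1.157 in from the vertical weld.
Polar moment about centroid: J = I_x + I_y = [8.5³/12 + 2×4.5×4.25²] + [8.5×1.157² + 2(4.5³/12 + 4.5×1.093²)] = 251.1 in³.
Direct shear f_v = P/L_w = 15.1 / 17.5 = 0.8629 kip/in (vertical).
Torsion M = P·e = 15.1 × 9 = 135.9 kip·in.
Critical point at (x, y) = (3.343, 4.25) from centroid. f_tx = M·y/J = 2.301 kip/in; f_ty = M·x/J = 1.81 kip/in.
Resultant f_max = √[f_tx² + (f_v + f_ty)²] = √[2.301² + (0.8629 + 1.81)²] = 3.526 kip/in.
Capacity per unit length: r_n/Ω = (1/2.0) × 0.6 × 70 × (0.707 × 0.3125) = 4.64 kip/in.
3.526 ≤ 4.64 → adequate.

f_max ≈ 3.53 kip/in; adequate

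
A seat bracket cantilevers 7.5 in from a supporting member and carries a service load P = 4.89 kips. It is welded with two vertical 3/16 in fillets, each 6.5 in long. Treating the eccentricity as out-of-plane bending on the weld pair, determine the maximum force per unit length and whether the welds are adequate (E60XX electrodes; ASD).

f_max ≈ 2.63 kip/in; NOT adequate

E60XX → F_EXX = 60 ksi.
L_w = 2 × 6.5 = 13 in; section modulus (unit throat) S = 2 × L²/6 = 14.08 in².
Direct shear f_v = P/L_w = 4.89/13 = 0.3762 kip/in.
Moment M = P × e = 4.89 × 7.5 = 36.675 kip·in; bending f_b = M/S = 2.604 kip/in.
f_max = √(f_v² + f_b²) = √(0.3762² + 2.604²) = 2.631 kip/in.
r_n/Ω = (1/2.0) × 0.6 × 60 × (0.707 × 0.1875) = 2.386 kip/in → NOT adequate.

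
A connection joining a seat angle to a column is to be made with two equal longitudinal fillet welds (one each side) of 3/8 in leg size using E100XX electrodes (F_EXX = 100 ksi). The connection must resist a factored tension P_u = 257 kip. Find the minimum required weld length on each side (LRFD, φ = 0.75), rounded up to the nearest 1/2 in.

Throat t_e = 0.707 × 0.375 = 0.2651 in.
φr_n = 0.75 × 0.6 × 100 × 0.2651 = 11.93 kip/in.
L_req = P_u / φr_n = 257 / 11.93 = 21.54 in total.
Per side: 21.54 / 2 = 10.77 in.
Round up → use L = 11 in on each side.

L = 11 in on each side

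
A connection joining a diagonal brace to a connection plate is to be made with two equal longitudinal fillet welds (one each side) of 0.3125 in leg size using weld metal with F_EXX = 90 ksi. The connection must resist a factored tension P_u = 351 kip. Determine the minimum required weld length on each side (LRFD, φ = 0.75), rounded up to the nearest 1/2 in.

Throat t_e = 0.707 × 0.3125 = 0.2209 in.
φr_n = 0.75 × 0.6 × 90 × 0.2209 = 8.948 kip/in.
L_req = P_u / φr_n = 351 / 8.948 = 39.23 in total.
Per side: 39.23 / 2 = 19.61 in.
Round up → use L = 20 in on each side.

L = 20 in on each side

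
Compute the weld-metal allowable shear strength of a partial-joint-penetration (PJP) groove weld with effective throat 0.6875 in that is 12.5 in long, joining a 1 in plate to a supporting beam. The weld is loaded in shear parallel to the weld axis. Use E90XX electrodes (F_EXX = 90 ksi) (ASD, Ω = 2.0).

R_n/Ω ≈ 232 kip

Effective throat (given) t_e = 0.6875 in.
A_we = 0.6875 × 12.5 = 8.594 in².
F_nw = 0.6 F_EXX = 54 ksi.
R_n/Ω = (54 × 8.594) / 2.0 = 232 kip.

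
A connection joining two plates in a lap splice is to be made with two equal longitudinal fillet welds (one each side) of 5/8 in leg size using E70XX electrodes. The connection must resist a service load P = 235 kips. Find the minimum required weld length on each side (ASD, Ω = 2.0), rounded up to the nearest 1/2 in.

L = 13 in on each side

E70XX → F_EXX = 70 ksi.
Throat t_e = 0.707 × 0.625 = 0.4419 in.
r_n/Ω = (0.6 × 70 × 0.4419) / 2.0 = 9.279 kip/in.
L_req = P / (r_n/Ω) = 235 / 9.279 = 25.32 in total.
Per side: 25.32 / 2 = 12.66 in.
Round up → use L = 13 in on each side.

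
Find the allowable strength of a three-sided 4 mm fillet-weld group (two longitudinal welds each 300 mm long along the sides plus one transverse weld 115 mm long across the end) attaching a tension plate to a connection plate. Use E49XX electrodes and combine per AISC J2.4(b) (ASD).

R_n/Ω ≈ 297 kN

E49XX → F_EXX = 490 MPa.
t_e = 0.707 × 4 = 2.828 mm.
R_nwl = 0.6 × 490 × 2.828 × 600 × 10⁻³ = 498.9 kN (longitudinal, 2 welds).
R_nwt = 0.6 × 490 × 2.828 × 115 × 10⁻³ = 95.61 kN (transverse, base value).
(i) R_nwl + R_nwt = 594.5 kN; (ii) 0.85 R_nwl + 1.5 R_nwt = 567.5 kN.
R_n = max = 594.5 kN [governs: (i)]; R_n/Ω = 297.2 kN.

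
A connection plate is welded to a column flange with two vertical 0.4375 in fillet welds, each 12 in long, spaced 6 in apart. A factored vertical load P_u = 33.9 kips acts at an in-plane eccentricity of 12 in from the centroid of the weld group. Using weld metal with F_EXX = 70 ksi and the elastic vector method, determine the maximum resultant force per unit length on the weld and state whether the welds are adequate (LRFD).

Total weld length L_w = 24 in. Treat welds as unit-width lines.
Polar moment about centroid: J = 2[d³/12 + d(b/2)²] = 2[12³/12 + 12×3²] = 504 in³.
Direct shear f_v = P/L_w = 33.9 / 24 = 1.412 kip/in (vertical).
Torsion M = P·e = 33.9 × 12 = 406.8 kip·in.
Critical point at (x, y) = (3, 6) from centroid. f_tx = M·y/J = 4.843 kip/in; f_ty = M·x/J = 2.421 kip/in.
Resultant f_max = √[f_tx² + (f_v + f_ty)²] = √[4.843² + (1.412 + 2.421)²] = 6.177 kip/in.
Capacity per unit length: φr_n = 0.75 × 0.6 × 70 × (0.707 × 0.4375) = 9.743 kip/in.
6.177 ≤ 9.743 → adequate.

f_max ≈ 6.18 kip/in; adequate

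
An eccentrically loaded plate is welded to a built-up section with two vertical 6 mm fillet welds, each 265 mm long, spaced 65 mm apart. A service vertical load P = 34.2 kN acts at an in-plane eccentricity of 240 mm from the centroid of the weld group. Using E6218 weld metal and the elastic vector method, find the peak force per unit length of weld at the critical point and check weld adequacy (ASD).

E62XX → F_EXX = 620 MPa.
Total weld length L_w = 530 mm. Treat welds as unit-width lines.
Polar moment about centroid: J = 2[d³/12 + d(b/2)²] = 2[265³/12 + 265×32.5²] = 3661000 mm³.
Direct shear f_v = P/L_w = 34.2×10³ / 530 = 64.53 N/mm (vertical).
Torsion M = P·e = 34.2×10³ × 240 = 8208000 N·mm.
Critical point at (x, y) = (32.5, 132.5) from centroid. f_tx = M·y/J = 297 N/mm; f_ty = M·x/J = 72.86 N/mm.
Resultant f_max = √[f_tx² + (f_v + f_ty)²] = √[297² + (64.53 + 72.86)²] = 327.3 N/mm.
Capacity per unit length: r_n/Ω = (1/2.0) × 0.6 × 620 × (0.707 × 6) = 789 N/mm.
327.3 ≤ 789 → adequate.

f_max ≈ 327 N/mm; adequate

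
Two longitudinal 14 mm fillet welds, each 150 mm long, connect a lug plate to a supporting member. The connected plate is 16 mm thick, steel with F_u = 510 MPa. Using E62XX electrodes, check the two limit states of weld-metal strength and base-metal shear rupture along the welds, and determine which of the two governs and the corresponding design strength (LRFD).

φR_n ≈ 828 kN (weld metal governs)

E62XX → F_EXX = 620 MPa.
t_e = 0.707 × 14 = 9.898 mm; L = 300 mm.
Weld metal: φR_n = 0.75 × 0.6 × 620 × 9.898 × 300 × 10⁻³ = 828.5 kN.
Base metal (shear rupture): φR_n = 0.75 × 0.6 × 510 × 16 × 300 × 10⁻³ = 1102 kN.
Governing: weld metal.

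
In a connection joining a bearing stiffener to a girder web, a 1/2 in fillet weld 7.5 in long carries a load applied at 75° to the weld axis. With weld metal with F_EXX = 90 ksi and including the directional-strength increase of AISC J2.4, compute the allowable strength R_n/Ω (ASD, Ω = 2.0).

t_e = 0.707 × 0.5 = 0.3535 in; A_we = 0.3535 × 7.5 = 2.651 in².
Directional factor: 1.0 + 0.5 sin^1.5(75°) = 1.475.
F_nw = 0.6 × 90 × 1.475 = 79.63 ksi.
R_n/Ω = (79.63 × 2.651) / 2.0 = 105.6 kips.

R_n/Ω ≈ 106 kips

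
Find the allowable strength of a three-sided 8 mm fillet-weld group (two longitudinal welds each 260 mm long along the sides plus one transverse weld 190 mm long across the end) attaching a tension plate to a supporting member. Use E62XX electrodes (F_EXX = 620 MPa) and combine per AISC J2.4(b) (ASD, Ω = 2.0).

t_e = 0.707 × 8 = 5.656 mm.
R_nwl = 0.6 × 620 × 5.656 × 520 × 10⁻³ = 1094 kN (longitudinal, 2 welds).
R_nwt = 0.6 × 620 × 5.656 × 190 × 10⁻³ = 399.8 kN (transverse, base value).
(i) R_nwl + R_nwt = 1494 kN; (ii) 0.85 R_nwl + 1.5 R_nwt = 1530 kN.
R_n = max = 1530 kN [governs: (ii)]; R_n/Ω = 764.8 kN.

R_n/Ω ≈ 765 kN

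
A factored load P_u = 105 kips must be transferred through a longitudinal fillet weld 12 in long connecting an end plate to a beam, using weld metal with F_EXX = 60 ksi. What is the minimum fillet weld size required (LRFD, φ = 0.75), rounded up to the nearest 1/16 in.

w = 1/2 in

Total weld length L = 12 in.
Required throat t_e = P_u / (φ × 0.6 F_EXX × L) = 105 / (0.75 × 0.6 × 60 × 12) = 0.3241 in.
Required leg w = t_e / 0.707 = 0.4584 in → use 1/2 in.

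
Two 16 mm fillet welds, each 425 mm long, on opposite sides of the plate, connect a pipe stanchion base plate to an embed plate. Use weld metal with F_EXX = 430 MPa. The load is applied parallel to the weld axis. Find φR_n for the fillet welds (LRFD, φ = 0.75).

Effective throat t_e = 0.707 × 16 = 11.31 mm.
Total length L = 850 mm; A_we = 11.31 × 850 = 9615 mm².
F_nw = 0.6 F_EXX = 0.6 × 430 = 258 MPa.
φR_n = 0.75 × 258 × 9615 × 10⁻³ = 1861 kN.

φR_n ≈ 1860 kN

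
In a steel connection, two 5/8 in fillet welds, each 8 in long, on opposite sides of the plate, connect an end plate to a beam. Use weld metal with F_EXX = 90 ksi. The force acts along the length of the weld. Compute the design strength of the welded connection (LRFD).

φR_n ≈ 286 kips

Effective throat t_e = 0.707 × 0.625 = 0.4419 in.
Total length L = 16 in; A_we = 0.4419 × 16 = 7.07 in².
F_nw = 0.6 F_EXX = 0.6 × 90 = 54 ksi.
φR_n = 0.75 × 54 × 7.07 = 286.3 kips.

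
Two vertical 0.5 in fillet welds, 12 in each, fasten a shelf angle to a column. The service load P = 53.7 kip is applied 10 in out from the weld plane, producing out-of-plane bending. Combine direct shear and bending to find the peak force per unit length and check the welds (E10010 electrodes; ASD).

f_max ≈ 11.4 kip/in; NOT adequate

E100XX → F_EXX = 100 ksi.
L_w = 2 × 12 = 24 in; section modulus (unit throat) S = 2 × L²/6 = 48 in².
Direct shear f_v = P/L_w = 53.7/24 = 2.238 kip/in.
Moment M = P × e = 53.7 × 10 = 537 kip·in; bending f_b = M/S = 11.19 kip/in.
f_max = √(f_v² + f_b²) = √(2.238² + 11.19²) = 11.41 kip/in.
r_n/Ω = (1/2.0) × 0.6 × 100 × (0.707 × 0.5) = 10.6 kip/in → NOT adequate.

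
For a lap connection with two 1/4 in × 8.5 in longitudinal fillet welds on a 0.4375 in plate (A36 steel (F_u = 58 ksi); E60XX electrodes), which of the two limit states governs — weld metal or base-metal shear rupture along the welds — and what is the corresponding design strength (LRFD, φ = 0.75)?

E60XX → F_EXX = 60 ksi.
t_e = 0.707 × 0.25 = 0.1767 in; L = 17 in.
Weld metal: φR_n = 0.75 × 0.6 × 60 × 0.1767 × 17 = 81.13 kip.
Base metal (shear rupture): φR_n = 0.75 × 0.6 × 58 × 0.4375 × 17 = 194.1 kip.
Governing: weld metal.

φR_n ≈ 81.1 kip (weld metal governs)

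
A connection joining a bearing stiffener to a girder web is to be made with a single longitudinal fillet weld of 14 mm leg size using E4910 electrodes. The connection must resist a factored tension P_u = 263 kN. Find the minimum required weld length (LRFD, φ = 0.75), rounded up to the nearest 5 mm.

E49XX → F_EXX = 490 MPa.
Throat t_e = 0.707 × 14 = 9.898 mm.
φr_n = 0.75 × 0.6 × 490 × 9.898 × 10⁻³ = 2.183 kN/mm.
L_req = P_u / φr_n = 263 / 2.183 = 120.5 mm total.
Round up → use L = 125 mm.

L = 125 mm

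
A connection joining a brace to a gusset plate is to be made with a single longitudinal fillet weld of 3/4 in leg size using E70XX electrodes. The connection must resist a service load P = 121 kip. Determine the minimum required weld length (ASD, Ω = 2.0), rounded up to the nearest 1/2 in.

L = 11 in

E70XX → F_EXX = 70 ksi.
Throat t_e = 0.707 × 0.75 = 0.5302 in.
r_n/Ω = (0.6 × 70 × 0.5302) / 2.0 = 11.14 kip/in.
L_req = P / (r_n/Ω) = 121 / 11.14 = 10.87 in total.
Round up → use L = 11 in.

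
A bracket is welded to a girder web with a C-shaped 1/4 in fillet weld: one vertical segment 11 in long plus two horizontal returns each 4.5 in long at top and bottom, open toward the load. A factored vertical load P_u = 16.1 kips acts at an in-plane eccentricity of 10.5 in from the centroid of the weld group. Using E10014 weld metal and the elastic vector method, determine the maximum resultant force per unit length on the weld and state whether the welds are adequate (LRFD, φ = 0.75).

f_max ≈ 3.11 kip/in; adequate

E100XX → F_EXX = 100 ksi.
Total weld length L_w = 20 in. Treat welds as unit-width lines.
Centroid: x̄ = 2×4.5×2.25 / 20 = 1.012 in from the vertical weld.
Polar moment about centroid: J = I_x + I_y = [11³/12 + 2×4.5×5.5²] + [11×1.012² + 2(4.5³/12 + 4.5×1.238²)] = 423.4 in³.
Direct shear f_v = P/L_w = 16.1 / 20 = 0.805 kip/in (vertical).
Torsion M = P·e = 16.1 × 10.5 = 169.05 kip·in.
Critical point at (x, y) = (3.487, 5.5) from centroid. f_tx = M·y/J = 2.196 kip/in; f_ty = M·x/J = 1.392 kip/in.
Resultant f_max = √[f_tx² + (f_v + f_ty)²] = √[2.196² + (0.805 + 1.392)²] = 3.107 kip/in.
Capacity per unit length: φr_n = 0.75 × 0.6 × 100 × (0.707 × 0.25) = 7.954 kip/in.
3.107 ≤ 7.954 → adequate.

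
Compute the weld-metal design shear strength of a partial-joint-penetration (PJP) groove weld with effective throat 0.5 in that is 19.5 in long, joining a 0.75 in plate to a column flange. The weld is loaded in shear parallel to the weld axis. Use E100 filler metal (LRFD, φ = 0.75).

E100XX → F_EXX = 100 ksi.
Effective throat (given) t_e = 0.5 in.
A_we = 0.5 × 19.5 = 9.75 in².
F_nw = 0.6 F_EXX = 60 ksi.
φR_n = 0.75 × 60 × 9.75 = 438.8 kips.

φR_n ≈ 439 kips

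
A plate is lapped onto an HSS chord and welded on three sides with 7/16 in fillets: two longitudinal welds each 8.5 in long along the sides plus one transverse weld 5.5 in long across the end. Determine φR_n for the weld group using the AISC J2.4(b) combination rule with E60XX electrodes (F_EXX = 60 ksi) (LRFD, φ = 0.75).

φR_n ≈ 190 kips

t_e = 0.707 × 0.4375 = 0.3093 in.
R_nwl = 0.6 × 60 × 0.3093 × 17 = 189.3 kips (longitudinal, 2 welds).
R_nwt = 0.6 × 60 × 0.3093 × 5.5 = 61.24 kips (transverse, base value).
(i) R_nwl + R_nwt = 250.5 kips; (ii) 0.85 R_nwl + 1.5 R_nwt = 252.8 kips.
R_n = max = 252.8 kips [governs: (ii)]; φR_n = 189.6 kips.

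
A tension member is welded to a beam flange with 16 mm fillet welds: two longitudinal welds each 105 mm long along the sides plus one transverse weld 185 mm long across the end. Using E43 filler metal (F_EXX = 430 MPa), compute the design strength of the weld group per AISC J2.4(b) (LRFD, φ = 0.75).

φR_n ≈ 998 kN

t_e = 0.707 × 16 = 11.31 mm.
R_nwl = 0.6 × 430 × 11.31 × 210 × 10⁻³ = 612.9 kN (longitudinal, 2 welds).
R_nwt = 0.6 × 430 × 11.31 × 185 × 10⁻³ = 539.9 kN (transverse, base value).
(i) R_nwl + R_nwt = 1153 kN; (ii) 0.85 R_nwl + 1.5 R_nwt = 1331 kN.
R_n = max = 1331 kN [governs: (ii)]; φR_n = 998.1 kN.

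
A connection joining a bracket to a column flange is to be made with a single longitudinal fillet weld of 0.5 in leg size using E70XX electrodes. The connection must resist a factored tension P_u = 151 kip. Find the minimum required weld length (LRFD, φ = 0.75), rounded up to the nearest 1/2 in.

L = 14 in

E70XX → F_EXX = 70 ksi.
Throat t_e = 0.707 × 0.5 = 0.3535 in.
φr_n = 0.75 × 0.6 × 70 × 0.3535 = 11.14 kip/in.
L_req = P_u / φr_n = 151 / 11.14 = 13.56 in total.
Round up → use L = 14 in.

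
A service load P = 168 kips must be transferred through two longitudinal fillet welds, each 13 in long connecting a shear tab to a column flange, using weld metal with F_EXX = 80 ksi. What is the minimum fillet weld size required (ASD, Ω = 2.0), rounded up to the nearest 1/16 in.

Total weld length L = 26 in.
Required throat t_e = P × Ω / (0.6 F_EXX × L) = 168 × 2.0 / (0.6 × 80 × 26) = 0.2692 in.
Required leg w = t_e / 0.707 = 0.3808 in → use 7/16 in.

w = 7/16 in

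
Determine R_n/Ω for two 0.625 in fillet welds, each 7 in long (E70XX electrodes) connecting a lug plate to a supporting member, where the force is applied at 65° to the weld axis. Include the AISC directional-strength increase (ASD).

R_n/Ω ≈ 186 kip

E70XX → F_EXX = 70 ksi.
t_e = 0.707 × 0.625 = 0.4419 in; A_we = 0.4419 × 14 = 6.186 in².
Directional factor: 1.0 + 0.5 sin^1.5(65°) = 1.431.
F_nw = 0.6 × 70 × 1.431 = 60.12 ksi.
R_n/Ω = (60.12 × 6.186) / 2.0 = 186 kip.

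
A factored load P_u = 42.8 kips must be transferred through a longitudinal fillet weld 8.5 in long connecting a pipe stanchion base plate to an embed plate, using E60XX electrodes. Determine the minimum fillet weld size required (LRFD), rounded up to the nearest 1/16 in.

E60XX → F_EXX = 60 ksi.
Total weld length L = 8.5 in.
Required throat t_e = P_u / (φ × 0.6 F_EXX × L) = 42.8 / (0.75 × 0.6 × 60 × 8.5) = 0.1865 in.
Required leg w = t_e / 0.707 = 0.2638 in → use 5/16 in.

w = 5/16 in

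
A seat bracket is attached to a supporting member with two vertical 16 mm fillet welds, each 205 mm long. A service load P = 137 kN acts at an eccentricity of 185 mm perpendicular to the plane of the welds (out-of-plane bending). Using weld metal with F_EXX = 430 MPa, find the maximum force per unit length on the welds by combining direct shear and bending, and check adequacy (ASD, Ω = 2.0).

L_w = 2 × 205 = 410 mm; section modulus (unit throat) S = 2 × L²/6 = 14010 mm².
Direct shear f_v = P/L_w = 137×10³/410 = 334.1 N/mm.
Moment M = P × e = 137×10³ × 185 = 25345000 N·mm; bending f_b = M/S = 1809 N/mm.
f_max = √(f_v² + f_b²) = √(334.1² + 1809²) = 1840 N/mm.
r_n/Ω = (1/2.0) × 0.6 × 430 × (0.707 × 16) = 1459 N/mm → NOT adequate.

f_max ≈ 1840 N/mm; NOT adequate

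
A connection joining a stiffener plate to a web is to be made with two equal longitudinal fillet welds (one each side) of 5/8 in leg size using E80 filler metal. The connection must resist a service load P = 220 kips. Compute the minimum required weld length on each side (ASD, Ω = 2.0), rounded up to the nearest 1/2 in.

L = 10.5 in on each side

E80XX → F_EXX = 80 ksi.
Throat t_e = 0.707 × 0.625 = 0.4419 in.
r_n/Ω = (0.6 × 80 × 0.4419) / 2.0 = 10.6 kip/in.
L_req = P / (r_n/Ω) = 220 / 10.6 = 20.74 in total.
Per side: 20.74 / 2 = 10.37 in.
Round up → use L = 10.5 in on each side.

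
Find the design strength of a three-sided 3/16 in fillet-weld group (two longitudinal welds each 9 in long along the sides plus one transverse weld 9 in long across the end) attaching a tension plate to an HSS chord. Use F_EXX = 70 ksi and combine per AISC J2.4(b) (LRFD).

φR_n ≈ 120 kip

t_e = 0.707 × 0.1875 = 0.1326 in.
R_nwl = 0.6 × 70 × 0.1326 × 18 = 100.2 kip (longitudinal, 2 welds).
R_nwt = 0.6 × 70 × 0.1326 × 9 = 50.11 kip (transverse, base value).
(i) R_nwl + R_nwt = 150.3 kip; (ii) 0.85 R_nwl + 1.5 R_nwt = 160.3 kip.
R_n = max = 160.3 kip [governs: (ii)]; φR_n = 120.3 kip.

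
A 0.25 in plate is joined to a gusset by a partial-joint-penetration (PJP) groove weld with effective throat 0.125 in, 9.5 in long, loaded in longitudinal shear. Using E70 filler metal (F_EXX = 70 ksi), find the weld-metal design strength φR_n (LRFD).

φR_n ≈ 37.4 kips

Effective throat (given) t_e = 0.125 in.
A_we = 0.125 × 9.5 = 1.188 in².
F_nw = 0.6 F_EXX = 42 ksi.
φR_n = 0.75 × 42 × 1.188 = 37.41 kips.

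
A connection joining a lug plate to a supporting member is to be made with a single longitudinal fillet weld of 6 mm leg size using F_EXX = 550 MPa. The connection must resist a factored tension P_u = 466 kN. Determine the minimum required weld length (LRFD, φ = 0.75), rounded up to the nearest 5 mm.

L = 445 mm

Throat t_e = 0.707 × 6 = 4.242 mm.
φr_n = 0.75 × 0.6 × 550 × 4.242 × 10⁻³ = 1.05 kN/mm.
L_req = P_u / φr_n = 466 / 1.05 = 443.9 mm total.
Round up → use L = 445 mm.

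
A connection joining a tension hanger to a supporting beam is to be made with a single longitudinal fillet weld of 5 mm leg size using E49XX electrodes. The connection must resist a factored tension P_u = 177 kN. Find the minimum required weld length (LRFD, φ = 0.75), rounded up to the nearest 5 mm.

E49XX → F_EXX = 490 MPa.
Throat t_e = 0.707 × 5 = 3.535 mm.
φr_n = 0.75 × 0.6 × 490 × 3.535 × 10⁻³ = 0.7795 kN/mm.
L_req = P_u / φr_n = 177 / 0.7795 = 227.1 mm total.
Round up → use L = 230 mm.

L = 230 mm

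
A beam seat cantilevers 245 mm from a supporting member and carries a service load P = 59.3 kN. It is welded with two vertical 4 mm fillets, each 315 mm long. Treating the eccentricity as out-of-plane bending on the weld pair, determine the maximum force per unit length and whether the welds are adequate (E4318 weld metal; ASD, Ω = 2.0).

f_max ≈ 449 N/mm; NOT adequate

E43XX → F_EXX = 430 MPa.
L_w = 2 × 315 = 630 mm; section modulus (unit throat) S = 2 × L²/6 = 33080 mm².
Direct shear f_v = P/L_w = 59.3×10³/630 = 94.13 N/mm.
Moment M = P × e = 59.3×10³ × 245 = 14528000 N·mm; bending f_b = M/S = 439.3 N/mm.
f_max = √(f_v² + f_b²) = √(94.13² + 439.3²) = 449.2 N/mm.
r_n/Ω = (1/2.0) × 0.6 × 430 × (0.707 × 4) = 364.8 N/mm → NOT adequate.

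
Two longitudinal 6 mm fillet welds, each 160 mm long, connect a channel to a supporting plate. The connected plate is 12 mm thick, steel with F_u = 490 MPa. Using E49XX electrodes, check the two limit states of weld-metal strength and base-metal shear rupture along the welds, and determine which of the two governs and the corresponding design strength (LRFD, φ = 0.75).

E49XX → F_EXX = 490 MPa.
t_e = 0.707 × 6 = 4.242 mm; L = 320 mm.
Weld metal: φR_n = 0.75 × 0.6 × 490 × 4.242 × 320 × 10⁻³ = 299.3 kN.
Base metal (shear rupture): φR_n = 0.75 × 0.6 × 490 × 12 × 320 × 10⁻³ = 846.7 kN.
Governing: weld metal.

φR_n ≈ 299 kN (weld metal governs)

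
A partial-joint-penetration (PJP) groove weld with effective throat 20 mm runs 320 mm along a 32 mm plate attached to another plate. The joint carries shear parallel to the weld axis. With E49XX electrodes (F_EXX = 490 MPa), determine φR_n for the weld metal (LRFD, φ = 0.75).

Effective throat (given) t_e = 20 mm.
A_we = 20 × 320 = 6400 mm².
F_nw = 0.6 F_EXX = 294 MPa.
φR_n = 0.75 × 294 × 6400 × 10⁻³ = 1411 kN.

φR_n ≈ 1410 kN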